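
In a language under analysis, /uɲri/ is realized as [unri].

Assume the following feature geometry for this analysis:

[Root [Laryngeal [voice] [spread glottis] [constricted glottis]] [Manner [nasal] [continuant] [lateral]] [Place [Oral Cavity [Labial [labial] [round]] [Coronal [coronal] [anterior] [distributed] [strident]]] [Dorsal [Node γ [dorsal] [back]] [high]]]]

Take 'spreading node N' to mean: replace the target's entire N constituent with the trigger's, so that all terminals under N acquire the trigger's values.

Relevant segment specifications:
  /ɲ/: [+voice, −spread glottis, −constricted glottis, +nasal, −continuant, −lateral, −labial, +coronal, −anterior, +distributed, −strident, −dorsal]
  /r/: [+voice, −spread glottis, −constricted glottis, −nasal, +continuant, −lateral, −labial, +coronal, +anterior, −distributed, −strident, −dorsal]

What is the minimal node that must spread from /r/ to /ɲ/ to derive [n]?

Coronal

Comparing /ɲ/ with its surface form [n], the features that change are [anterior], [distributed].
The smallest constituent containing every changed terminal is Coronal — each of its daughters lacks at least one of the affected features.
If Coronal spreads, every terminal under it takes /r/'s value, producing [n] as observed.
[continuant], [nasal] stay as in /ɲ/ although /r/ differs there, so no node dominating them spread; among the remaining candidates Coronal is the lowest that derives the output.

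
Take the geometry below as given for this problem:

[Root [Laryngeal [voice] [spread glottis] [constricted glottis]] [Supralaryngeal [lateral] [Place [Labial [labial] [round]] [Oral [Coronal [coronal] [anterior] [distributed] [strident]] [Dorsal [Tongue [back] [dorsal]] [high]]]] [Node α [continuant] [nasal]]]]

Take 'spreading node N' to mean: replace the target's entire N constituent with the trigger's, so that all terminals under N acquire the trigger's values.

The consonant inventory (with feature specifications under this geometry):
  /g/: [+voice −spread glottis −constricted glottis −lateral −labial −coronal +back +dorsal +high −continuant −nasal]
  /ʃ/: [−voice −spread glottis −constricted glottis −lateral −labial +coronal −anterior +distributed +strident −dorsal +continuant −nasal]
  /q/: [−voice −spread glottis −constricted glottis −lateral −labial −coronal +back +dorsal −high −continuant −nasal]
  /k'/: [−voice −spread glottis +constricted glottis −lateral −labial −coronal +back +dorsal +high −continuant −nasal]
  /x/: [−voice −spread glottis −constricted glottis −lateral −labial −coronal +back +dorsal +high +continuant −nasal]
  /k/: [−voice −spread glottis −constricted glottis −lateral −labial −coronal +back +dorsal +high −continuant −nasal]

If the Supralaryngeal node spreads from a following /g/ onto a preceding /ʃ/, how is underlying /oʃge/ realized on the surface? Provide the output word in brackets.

[okge]

The Supralaryngeal node dominates the terminals [lateral], [labial], [round], [coronal], [anterior], [distributed], [strident], [back], [dorsal], [high], [continuant], [nasal].
The target acquires /g/'s values for everything under Supralaryngeal — [−lateral], [−labial], [−coronal], [+back], [+dorsal], [+high], [−continuant], [−nasal] — while keeping its own [voice], [spread glottis], [constricted glottis].
The resulting bundle matches /k/ in the inventory; substituting it for /ʃ/ gives [okge].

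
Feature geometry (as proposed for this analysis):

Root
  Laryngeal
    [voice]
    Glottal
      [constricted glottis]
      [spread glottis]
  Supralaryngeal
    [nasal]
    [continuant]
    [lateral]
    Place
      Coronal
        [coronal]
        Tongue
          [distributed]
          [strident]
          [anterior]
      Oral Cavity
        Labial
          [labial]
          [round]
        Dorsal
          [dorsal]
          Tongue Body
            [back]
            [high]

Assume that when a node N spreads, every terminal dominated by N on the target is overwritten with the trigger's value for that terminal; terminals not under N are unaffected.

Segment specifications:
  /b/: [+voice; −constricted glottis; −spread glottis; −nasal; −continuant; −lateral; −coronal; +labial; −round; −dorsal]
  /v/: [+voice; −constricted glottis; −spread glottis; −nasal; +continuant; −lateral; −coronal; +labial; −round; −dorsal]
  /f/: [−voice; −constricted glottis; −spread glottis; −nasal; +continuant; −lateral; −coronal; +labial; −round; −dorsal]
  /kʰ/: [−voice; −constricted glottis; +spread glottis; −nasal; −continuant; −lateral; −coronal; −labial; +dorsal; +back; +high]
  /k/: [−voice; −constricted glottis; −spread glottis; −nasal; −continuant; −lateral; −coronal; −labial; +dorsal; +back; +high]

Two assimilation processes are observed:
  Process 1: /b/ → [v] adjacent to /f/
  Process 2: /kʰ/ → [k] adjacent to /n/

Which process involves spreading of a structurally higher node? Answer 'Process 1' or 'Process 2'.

Process 1

Process 1: the feature that changes is [continuant]; the minimal node is [continuant] (depth 2).
Process 2 alters [spread glottis]; the lowest dominating node is [spread glottis] (depth 3 from Root).
[continuant] is closer to Root than [spread glottis], so Process 1 spreads the higher node.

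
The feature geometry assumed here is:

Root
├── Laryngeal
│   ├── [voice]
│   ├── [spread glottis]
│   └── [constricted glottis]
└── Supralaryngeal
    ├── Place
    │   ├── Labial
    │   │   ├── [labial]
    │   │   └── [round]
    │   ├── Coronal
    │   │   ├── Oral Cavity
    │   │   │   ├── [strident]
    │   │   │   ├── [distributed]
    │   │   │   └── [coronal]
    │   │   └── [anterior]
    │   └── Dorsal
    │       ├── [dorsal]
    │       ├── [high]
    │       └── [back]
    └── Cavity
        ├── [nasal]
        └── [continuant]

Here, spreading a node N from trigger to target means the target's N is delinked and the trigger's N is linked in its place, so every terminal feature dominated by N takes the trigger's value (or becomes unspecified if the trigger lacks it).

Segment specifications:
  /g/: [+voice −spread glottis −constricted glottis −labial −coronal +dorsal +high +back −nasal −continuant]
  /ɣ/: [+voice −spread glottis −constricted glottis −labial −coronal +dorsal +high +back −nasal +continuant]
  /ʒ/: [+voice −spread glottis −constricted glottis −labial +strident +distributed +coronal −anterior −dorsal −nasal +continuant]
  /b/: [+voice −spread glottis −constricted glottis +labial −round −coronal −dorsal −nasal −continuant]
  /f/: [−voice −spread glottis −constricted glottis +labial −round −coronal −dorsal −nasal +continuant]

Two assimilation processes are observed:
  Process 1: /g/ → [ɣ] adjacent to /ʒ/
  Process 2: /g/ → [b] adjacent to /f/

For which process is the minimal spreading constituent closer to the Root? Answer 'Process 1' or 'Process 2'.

Process 2

In Process 1, [continuant] changes, so the minimal spreading node is [continuant] at depth 3.
Process 2 alters [labial], [round], [dorsal], [high], [back]; the lowest common ancestor is Place (depth 2 from Root).
Place is closer to Root than [continuant], so Process 2 spreads the higher node.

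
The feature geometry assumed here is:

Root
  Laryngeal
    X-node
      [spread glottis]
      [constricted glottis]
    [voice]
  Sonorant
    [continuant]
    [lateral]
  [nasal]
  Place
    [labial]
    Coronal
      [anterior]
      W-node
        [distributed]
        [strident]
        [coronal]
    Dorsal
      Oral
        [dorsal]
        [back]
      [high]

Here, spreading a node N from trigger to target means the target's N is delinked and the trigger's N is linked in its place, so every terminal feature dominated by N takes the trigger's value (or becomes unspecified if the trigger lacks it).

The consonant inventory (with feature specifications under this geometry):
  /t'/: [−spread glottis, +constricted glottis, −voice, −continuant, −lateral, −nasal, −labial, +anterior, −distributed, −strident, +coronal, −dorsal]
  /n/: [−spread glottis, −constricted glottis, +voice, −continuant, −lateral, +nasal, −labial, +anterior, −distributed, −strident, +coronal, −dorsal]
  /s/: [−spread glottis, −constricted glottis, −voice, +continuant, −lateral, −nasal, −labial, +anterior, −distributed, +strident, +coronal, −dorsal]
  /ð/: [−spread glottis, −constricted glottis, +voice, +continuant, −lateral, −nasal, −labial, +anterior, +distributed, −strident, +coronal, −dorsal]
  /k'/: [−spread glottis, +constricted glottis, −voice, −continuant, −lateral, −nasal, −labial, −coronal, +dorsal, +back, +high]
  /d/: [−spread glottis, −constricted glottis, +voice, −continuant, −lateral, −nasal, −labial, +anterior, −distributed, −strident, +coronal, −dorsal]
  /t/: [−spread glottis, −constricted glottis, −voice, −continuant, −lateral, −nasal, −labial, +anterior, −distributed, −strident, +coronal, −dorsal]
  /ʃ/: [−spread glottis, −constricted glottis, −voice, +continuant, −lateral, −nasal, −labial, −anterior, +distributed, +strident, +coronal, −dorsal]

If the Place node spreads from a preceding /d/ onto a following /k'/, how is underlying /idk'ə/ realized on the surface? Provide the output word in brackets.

The Place node dominates the terminals [labial], [anterior], [distributed], [strident], [coronal], [dorsal], [back], [high].
The target acquires /d/'s values for everything under Place — [−labial], [+anterior], [−distributed], [−strident], [+coronal], [−dorsal] — while keeping its own [spread glottis], [constricted glottis], [voice], ….
The resulting bundle matches /t'/ in the inventory; substituting it for /k'/ gives [idt'ə].

[idt'ə]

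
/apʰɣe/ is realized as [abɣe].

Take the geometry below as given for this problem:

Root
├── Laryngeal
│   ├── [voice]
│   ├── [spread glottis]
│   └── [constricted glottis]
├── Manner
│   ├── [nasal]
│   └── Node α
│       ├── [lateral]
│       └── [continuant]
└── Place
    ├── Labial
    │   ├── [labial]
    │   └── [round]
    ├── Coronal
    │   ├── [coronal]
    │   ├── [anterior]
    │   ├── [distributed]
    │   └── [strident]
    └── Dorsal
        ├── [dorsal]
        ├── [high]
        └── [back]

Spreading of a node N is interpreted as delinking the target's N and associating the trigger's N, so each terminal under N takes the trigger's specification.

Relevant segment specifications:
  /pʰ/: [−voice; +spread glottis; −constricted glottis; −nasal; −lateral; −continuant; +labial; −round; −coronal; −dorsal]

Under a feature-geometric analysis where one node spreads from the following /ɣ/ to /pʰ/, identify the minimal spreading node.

Laryngeal

Feature comparison: [voice], [spread glottis] differ between /pʰ/ and [b]; the remaining terminals match.
In this geometry the lowest node dominating all of them is Laryngeal: every daughter of Laryngeal dominates only a proper subset, so no lower node suffices.
Spreading Laryngeal from /ɣ/ overwrites each of those terminals with /ɣ/'s values, yielding exactly [b].
Since [labial], [dorsal] are preserved even though /ɣ/ disagrees there, no node above Laryngeal spread.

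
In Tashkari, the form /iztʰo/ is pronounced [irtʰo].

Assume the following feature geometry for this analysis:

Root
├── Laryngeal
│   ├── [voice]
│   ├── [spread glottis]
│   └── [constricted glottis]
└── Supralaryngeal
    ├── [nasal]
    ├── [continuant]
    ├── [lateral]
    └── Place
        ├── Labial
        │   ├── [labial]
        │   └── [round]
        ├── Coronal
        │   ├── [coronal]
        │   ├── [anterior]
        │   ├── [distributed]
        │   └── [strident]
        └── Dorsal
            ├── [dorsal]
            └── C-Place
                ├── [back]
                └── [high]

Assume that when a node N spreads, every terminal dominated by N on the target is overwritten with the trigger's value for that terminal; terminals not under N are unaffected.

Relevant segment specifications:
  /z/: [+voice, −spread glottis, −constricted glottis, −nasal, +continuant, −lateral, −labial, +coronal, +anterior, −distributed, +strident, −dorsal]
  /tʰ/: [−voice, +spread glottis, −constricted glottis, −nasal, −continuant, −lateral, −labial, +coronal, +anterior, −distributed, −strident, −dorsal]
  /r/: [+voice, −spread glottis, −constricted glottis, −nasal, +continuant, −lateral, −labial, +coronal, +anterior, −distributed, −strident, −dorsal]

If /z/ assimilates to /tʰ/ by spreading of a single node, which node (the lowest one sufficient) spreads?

[strident]

/z/ and [r] differ in [strident]; every other specified feature is identical.
Only a single terminal changes, and /tʰ/ supplies the new value, so [strident] itself is the minimal spreading constituent.
Features on which the two segments disagree outside [strident], such as [continuant], [voice], are unchanged — nothing dominating them spread, and [strident] is the minimal sufficient constituent.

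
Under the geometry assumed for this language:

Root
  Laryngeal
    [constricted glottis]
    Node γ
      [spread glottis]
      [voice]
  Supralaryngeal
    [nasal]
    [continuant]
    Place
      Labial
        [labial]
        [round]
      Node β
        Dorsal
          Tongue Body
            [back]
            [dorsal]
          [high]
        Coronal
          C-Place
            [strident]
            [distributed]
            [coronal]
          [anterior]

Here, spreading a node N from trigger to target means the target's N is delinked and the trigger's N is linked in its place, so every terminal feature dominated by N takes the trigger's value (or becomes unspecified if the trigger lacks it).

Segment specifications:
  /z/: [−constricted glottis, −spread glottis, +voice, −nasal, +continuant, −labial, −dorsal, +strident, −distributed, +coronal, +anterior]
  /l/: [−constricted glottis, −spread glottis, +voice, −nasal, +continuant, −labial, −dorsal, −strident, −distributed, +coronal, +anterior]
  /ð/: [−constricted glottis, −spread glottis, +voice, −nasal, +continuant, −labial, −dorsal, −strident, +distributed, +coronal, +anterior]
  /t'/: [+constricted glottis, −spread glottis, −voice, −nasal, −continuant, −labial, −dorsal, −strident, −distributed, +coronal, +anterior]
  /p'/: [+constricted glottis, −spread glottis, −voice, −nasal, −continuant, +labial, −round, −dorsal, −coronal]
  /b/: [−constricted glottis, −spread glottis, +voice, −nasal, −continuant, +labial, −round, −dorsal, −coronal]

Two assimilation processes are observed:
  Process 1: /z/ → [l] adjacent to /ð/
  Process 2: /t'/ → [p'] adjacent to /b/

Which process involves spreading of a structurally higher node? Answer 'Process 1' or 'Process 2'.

In Process 1, [strident] changes, so the minimal spreading node is [strident] at depth 6.
Process 2: the features that change are [labial], [round], [coronal], [anterior], [distributed], [strident]; the minimal node is Place (depth 2).
Place is closer to Root than [strident], so Process 2 spreads the higher node.

Process 2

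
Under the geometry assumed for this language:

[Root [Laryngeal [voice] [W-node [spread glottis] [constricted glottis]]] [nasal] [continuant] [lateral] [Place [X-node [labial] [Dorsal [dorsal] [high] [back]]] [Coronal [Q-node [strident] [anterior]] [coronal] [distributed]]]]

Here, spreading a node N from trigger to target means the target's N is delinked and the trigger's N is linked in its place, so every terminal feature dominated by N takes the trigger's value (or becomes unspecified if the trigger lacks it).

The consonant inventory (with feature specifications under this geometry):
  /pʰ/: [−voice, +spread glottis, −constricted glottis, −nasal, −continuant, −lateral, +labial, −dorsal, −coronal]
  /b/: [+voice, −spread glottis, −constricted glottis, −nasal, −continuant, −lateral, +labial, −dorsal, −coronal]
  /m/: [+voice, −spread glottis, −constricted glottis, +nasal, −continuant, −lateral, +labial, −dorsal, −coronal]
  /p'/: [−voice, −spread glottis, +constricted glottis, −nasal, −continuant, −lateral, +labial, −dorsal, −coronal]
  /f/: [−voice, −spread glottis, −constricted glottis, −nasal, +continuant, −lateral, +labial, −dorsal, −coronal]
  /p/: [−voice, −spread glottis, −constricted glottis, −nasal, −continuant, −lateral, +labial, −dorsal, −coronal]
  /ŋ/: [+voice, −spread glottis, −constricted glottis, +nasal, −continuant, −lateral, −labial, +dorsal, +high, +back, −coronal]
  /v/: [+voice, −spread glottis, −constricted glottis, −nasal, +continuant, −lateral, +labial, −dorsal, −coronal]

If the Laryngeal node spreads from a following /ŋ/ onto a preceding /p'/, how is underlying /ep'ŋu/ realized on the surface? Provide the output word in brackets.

[ebŋu]

The Laryngeal node dominates the terminals [voice], [spread glottis], [constricted glottis].
Spreading Laryngeal from /ŋ/ onto /p'/ replaces those values with /ŋ/'s: [+voice], [−spread glottis], [−constricted glottis]. Features outside Laryngeal ([nasal], [continuant], [lateral], …) stay as in /p'/.
This feature bundle is that of [b], so /ep'ŋu/ surfaces as [ebŋu].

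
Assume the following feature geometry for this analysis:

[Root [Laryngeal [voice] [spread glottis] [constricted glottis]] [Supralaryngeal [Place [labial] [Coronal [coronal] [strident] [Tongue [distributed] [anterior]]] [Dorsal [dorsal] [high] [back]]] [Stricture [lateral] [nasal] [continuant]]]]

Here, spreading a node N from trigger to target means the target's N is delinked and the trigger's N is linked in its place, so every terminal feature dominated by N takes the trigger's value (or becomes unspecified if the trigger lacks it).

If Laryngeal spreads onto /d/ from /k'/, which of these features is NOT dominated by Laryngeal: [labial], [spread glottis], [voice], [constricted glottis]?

The terminals dominated by Laryngeal are [voice], [spread glottis], [constricted glottis].
[voice], [spread glottis], [constricted glottis] all lie under Laryngeal, so they are overwritten when Laryngeal spreads.
[labial] is not within the Laryngeal subtree (it hangs from Place), so /d/'s [labial] value survives.

[labial]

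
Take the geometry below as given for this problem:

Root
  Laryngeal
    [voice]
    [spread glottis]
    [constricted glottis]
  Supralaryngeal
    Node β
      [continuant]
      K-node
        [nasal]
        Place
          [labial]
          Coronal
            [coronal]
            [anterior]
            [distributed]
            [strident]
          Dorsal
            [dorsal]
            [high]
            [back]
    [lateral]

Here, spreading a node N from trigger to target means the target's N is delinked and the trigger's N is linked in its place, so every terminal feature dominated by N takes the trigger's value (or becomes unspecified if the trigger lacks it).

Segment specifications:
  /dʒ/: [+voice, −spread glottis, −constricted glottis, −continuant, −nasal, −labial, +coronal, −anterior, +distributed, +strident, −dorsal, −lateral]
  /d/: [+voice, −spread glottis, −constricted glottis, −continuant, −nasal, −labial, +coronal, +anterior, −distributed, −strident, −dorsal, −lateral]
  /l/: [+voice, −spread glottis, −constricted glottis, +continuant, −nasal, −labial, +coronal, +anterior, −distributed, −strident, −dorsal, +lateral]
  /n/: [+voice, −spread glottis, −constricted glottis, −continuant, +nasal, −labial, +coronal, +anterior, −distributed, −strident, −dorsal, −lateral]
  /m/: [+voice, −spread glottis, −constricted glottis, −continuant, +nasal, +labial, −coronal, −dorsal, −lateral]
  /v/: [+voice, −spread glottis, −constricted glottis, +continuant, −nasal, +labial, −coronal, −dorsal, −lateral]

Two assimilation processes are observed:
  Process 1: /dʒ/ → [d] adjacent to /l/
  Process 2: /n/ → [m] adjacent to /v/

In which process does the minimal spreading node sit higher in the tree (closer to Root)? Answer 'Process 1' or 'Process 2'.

Process 2

Process 1 alters [anterior], [distributed], [strident]; the lowest common ancestor is Coronal (depth 5 from Root).
Process 2: the features that change are [labial], [coronal], [anterior], [distributed], [strident]; the minimal node is Place (depth 4).
Place (depth 4) sits above Coronal (depth 5), making Process 2 the one with the higher spreading node.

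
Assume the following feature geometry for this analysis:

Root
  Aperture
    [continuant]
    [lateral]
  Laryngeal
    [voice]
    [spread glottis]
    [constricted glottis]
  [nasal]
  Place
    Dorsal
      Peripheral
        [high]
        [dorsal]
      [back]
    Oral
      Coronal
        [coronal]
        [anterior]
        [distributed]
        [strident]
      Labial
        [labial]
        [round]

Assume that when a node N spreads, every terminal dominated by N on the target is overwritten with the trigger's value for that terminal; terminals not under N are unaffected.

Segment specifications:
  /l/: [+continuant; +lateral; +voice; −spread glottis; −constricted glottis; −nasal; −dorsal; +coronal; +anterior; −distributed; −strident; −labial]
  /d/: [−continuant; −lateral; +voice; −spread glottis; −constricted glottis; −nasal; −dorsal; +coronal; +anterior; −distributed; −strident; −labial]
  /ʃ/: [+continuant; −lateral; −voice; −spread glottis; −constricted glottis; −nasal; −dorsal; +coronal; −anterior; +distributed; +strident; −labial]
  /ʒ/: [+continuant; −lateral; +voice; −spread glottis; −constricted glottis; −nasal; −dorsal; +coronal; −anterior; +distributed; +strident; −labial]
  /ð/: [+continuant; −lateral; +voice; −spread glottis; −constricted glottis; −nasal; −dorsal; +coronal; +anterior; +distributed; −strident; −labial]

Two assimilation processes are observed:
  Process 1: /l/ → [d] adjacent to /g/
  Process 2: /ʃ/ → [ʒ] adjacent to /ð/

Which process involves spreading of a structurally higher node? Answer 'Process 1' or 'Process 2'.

Process 1: the features that change are [continuant], [lateral]; the minimal node is Aperture (depth 1).
In Process 2, [voice] changes, so the minimal spreading node is [voice] at depth 2.
Depth 1 < depth 2; Process 1 involves the structurally higher constituent Aperture.

Process 1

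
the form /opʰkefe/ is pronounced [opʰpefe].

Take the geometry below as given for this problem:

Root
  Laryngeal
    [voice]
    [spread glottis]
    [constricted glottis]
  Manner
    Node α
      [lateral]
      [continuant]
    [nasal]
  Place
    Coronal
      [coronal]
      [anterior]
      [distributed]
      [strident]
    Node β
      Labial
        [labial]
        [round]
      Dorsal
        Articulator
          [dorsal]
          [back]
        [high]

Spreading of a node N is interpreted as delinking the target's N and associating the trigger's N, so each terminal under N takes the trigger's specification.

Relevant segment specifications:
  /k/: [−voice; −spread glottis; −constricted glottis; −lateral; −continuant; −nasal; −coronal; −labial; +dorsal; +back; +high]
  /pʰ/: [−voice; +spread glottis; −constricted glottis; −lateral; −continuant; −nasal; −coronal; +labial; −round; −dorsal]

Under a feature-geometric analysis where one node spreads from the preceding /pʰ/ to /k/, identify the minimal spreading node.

Node β

The alternation /k/ → [p] changes [labial], [round], [dorsal], [high], [back] and nothing else.
In this geometry the lowest node dominating all of them is Node β: every daughter of Node β dominates only a proper subset, so no lower node suffices.
Delinking /k/'s Node β and associating /pʰ/'s Node β gives precisely the feature bundle of [p].
[spread glottis] stays as in /k/ although /pʰ/ differs there, so no node dominating it spread; among the remaining candidates Node β is the lowest that derives the output.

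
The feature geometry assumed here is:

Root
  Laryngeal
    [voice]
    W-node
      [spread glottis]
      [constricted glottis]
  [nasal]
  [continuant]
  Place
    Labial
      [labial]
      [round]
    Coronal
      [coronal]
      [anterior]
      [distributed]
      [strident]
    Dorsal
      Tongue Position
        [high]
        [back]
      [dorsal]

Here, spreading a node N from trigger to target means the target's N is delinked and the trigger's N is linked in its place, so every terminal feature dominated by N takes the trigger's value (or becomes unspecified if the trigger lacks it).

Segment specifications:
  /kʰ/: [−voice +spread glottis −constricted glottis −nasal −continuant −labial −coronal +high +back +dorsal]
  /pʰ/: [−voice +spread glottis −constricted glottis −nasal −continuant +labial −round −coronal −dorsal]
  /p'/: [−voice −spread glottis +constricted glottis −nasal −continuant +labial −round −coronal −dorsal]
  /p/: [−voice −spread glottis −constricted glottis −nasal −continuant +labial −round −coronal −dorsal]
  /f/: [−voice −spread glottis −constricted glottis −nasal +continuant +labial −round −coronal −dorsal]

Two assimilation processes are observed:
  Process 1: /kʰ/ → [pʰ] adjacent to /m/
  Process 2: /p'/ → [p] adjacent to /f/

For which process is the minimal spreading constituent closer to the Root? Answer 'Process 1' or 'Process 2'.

Process 1

In Process 1, [labial], [round], [dorsal], [high], [back] change, so the minimal spreading node is Place at depth 1.
Process 2 alters [constricted glottis]; the lowest dominating node is [constricted glottis] (depth 3 from Root).
Place is closer to Root than [constricted glottis], so Process 1 spreads the higher node.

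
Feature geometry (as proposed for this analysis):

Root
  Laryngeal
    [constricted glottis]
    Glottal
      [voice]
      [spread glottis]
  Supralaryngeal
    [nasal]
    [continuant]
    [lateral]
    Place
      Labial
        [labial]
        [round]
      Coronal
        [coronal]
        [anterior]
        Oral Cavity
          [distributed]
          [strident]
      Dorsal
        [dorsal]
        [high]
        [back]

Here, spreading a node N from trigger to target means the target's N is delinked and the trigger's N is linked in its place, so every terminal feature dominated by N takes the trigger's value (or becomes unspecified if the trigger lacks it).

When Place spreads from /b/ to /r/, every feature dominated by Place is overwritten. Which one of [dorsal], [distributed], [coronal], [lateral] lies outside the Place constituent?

[lateral]

The terminals dominated by Place are [labial], [round], [coronal], [anterior], [distributed], [strident], [dorsal], [high], [back].
Of the listed options, [distributed], [coronal], [dorsal] are among these and would be overwritten by spreading Place.
[lateral] attaches under Supralaryngeal, not under Place, so /r/ retains its own value for [lateral].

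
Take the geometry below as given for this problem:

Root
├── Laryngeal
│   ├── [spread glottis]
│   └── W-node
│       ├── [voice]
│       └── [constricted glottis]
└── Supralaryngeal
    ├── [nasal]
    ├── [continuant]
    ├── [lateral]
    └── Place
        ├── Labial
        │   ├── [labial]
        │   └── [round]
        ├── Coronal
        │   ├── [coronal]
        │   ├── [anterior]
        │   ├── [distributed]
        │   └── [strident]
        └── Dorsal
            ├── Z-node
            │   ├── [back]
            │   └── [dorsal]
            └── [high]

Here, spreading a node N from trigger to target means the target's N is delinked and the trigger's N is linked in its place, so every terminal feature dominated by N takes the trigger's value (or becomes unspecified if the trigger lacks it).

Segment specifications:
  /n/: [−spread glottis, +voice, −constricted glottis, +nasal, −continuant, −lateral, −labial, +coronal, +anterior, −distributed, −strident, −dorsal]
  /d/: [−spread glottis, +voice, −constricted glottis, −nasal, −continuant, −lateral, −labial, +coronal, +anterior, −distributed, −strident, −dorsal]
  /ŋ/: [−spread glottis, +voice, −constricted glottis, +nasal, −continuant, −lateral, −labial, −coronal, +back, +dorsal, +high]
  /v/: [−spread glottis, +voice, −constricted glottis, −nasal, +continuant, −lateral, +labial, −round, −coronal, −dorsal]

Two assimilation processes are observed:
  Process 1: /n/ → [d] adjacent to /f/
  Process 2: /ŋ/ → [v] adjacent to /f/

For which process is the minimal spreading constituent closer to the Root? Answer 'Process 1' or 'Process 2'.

In Process 1, [nasal] changes, so the minimal spreading node is [nasal] at depth 2.
Process 2 alters [nasal], [continuant], [labial], [round], [dorsal], [high], [back]; the lowest common ancestor is Supralaryngeal (depth 1 from Root).
Supralaryngeal (depth 1) sits above [nasal] (depth 2), making Process 2 the one with the higher spreading node.

Process 2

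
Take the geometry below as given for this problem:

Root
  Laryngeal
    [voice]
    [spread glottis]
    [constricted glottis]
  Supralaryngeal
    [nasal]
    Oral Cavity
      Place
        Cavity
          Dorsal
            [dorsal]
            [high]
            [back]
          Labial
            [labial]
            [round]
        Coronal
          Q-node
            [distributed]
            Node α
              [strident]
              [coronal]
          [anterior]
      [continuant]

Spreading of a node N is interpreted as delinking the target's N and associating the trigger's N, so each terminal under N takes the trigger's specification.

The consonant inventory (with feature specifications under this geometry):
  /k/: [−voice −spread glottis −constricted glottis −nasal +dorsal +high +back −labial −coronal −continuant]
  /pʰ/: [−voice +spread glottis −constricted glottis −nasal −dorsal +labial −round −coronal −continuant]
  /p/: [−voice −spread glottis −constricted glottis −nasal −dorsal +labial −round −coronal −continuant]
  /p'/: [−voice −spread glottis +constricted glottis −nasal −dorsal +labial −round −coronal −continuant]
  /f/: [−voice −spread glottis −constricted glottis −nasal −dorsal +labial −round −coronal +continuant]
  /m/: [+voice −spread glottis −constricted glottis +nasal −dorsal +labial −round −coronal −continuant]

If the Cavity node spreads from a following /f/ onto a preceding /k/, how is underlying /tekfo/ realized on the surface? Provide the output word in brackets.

[tepfo]

The Cavity node dominates the terminals [dorsal], [high], [back], [labial], [round].
After delinking /k/'s Cavity and linking /f/'s, the affected terminals become [−dorsal], [+labial], [−round]; [voice], [spread glottis], [constricted glottis], … (outside Cavity) are retained from /k/.
Among the inventory, only /p/ has exactly this specification, giving the surface form [tepfo].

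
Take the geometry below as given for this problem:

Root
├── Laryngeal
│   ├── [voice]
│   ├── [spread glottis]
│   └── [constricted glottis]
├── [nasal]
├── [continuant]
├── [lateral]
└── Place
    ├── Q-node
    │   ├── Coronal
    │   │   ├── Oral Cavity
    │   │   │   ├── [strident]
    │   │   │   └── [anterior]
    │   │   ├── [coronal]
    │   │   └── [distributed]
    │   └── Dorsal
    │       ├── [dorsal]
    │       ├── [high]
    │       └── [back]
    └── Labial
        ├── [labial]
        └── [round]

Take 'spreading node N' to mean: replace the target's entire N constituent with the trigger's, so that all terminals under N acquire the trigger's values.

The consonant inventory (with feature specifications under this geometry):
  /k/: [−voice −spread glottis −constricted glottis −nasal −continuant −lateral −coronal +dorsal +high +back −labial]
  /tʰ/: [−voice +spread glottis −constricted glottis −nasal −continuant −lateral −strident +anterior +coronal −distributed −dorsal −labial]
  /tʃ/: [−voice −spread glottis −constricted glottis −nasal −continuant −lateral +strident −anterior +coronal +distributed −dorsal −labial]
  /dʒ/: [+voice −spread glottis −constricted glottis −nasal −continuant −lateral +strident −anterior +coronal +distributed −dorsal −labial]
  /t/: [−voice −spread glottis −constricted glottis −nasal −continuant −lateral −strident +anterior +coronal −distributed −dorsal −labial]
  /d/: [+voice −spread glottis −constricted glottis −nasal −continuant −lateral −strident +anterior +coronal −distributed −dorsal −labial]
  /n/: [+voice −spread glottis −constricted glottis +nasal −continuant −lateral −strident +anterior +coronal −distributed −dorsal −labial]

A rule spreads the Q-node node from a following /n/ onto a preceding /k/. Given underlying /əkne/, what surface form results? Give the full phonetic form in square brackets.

Q-node immediately or transitively dominates [strident], [anterior], [coronal], [distributed], [dorsal], [high], [back].
After delinking /k/'s Q-node and linking /n/'s, the affected terminals become [−strident], [+anterior], [+coronal], [−distributed], [−dorsal]; [voice], [spread glottis], [constricted glottis], … (outside Q-node) are retained from /k/.
The resulting bundle matches /t/ in the inventory; substituting it for /k/ gives [ətne].

[ətne]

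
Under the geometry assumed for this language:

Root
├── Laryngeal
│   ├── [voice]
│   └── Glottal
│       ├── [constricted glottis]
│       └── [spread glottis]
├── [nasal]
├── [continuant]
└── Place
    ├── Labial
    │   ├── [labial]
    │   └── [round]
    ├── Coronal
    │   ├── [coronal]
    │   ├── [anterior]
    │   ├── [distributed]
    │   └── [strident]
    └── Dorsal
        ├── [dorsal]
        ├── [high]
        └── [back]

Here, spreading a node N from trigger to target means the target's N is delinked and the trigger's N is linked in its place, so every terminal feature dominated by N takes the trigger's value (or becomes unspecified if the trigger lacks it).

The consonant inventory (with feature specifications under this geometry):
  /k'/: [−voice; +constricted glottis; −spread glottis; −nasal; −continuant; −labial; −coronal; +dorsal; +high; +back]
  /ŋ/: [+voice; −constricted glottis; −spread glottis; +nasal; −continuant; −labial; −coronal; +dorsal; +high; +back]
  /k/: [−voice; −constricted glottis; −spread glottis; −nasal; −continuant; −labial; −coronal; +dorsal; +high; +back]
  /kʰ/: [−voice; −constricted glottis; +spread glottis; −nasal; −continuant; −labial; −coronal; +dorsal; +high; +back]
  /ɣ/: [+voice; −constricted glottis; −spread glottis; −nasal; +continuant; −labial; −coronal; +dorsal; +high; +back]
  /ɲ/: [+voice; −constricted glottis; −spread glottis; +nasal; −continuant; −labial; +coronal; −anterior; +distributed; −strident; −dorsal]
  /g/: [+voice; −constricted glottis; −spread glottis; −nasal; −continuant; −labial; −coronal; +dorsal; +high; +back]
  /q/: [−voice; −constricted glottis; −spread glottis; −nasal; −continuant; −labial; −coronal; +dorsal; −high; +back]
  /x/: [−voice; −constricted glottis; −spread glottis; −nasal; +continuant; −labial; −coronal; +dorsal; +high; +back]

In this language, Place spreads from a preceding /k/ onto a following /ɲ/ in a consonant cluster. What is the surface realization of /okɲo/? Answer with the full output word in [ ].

Place immediately or transitively dominates [labial], [round], [coronal], [anterior], [distributed], [strident], [dorsal], [high], [back].
The target acquires /k/'s values for everything under Place — [−labial], [−coronal], [+dorsal], [+high], [+back] — while keeping its own [voice], [constricted glottis], [spread glottis], ….
This feature bundle is that of [ŋ], so /okɲo/ surfaces as [okŋo].

[okŋo]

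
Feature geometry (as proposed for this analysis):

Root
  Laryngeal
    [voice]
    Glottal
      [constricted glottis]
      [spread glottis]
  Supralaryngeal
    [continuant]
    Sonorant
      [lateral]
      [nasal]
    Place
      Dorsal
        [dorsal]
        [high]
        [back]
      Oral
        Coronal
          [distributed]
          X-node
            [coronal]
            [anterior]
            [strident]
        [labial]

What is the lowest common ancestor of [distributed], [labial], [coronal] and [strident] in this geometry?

Oral

[distributed] lies under Coronal (below Supralaryngeal).
[labial] lies under Oral (below Supralaryngeal).
[coronal] lies under X-node (below Supralaryngeal).
[strident]: Root ▹ Supralaryngeal ▹ Place ▹ Oral ▹ Coronal ▹ X-node ▹ [strident].
The lowest node appearing on every path is Oral; each proper daughter of Oral fails to dominate at least one of the listed features.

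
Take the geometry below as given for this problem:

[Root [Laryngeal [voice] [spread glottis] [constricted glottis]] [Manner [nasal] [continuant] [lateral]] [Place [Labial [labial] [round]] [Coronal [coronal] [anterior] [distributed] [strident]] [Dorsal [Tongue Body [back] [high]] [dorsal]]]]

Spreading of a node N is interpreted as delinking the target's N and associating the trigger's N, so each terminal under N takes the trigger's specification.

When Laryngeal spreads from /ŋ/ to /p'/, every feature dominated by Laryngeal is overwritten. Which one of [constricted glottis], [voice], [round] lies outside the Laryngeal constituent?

Under this geometry, Laryngeal contains [voice], [spread glottis], [constricted glottis].
[voice], [constricted glottis] all lie under Laryngeal, so they are overwritten when Laryngeal spreads.
[round] attaches under Labial, not under Laryngeal, so /p'/ retains its own value for [round].

[round]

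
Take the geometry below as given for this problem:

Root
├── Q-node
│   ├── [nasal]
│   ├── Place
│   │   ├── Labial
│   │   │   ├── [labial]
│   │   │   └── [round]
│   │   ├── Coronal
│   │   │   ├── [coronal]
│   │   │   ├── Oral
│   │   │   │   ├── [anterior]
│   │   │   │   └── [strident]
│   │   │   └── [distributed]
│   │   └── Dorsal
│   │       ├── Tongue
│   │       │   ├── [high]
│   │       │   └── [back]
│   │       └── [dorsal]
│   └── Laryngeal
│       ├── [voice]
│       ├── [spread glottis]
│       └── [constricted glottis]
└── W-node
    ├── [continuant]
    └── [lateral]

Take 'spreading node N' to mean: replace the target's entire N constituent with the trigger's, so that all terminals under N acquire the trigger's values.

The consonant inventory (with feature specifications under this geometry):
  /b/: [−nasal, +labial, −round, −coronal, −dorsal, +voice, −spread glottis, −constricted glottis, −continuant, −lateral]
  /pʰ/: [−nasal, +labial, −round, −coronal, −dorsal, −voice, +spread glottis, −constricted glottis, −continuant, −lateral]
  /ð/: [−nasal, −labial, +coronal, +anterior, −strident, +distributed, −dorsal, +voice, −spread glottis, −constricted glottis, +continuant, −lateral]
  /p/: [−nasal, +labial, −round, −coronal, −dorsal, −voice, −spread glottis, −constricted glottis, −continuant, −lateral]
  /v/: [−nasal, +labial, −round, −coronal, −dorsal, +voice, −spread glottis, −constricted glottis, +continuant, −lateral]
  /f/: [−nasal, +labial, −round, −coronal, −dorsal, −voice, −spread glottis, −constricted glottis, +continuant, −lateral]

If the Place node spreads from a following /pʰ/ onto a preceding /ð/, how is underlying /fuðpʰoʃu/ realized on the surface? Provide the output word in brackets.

Place immediately or transitively dominates [labial], [round], [coronal], [anterior], [strident], [distributed], [high], [back], [dorsal].
The target acquires /pʰ/'s values for everything under Place — [+labial], [−round], [−coronal], [−dorsal] — while keeping its own [nasal], [voice], [spread glottis], ….
This feature bundle is that of [v], so /fuðpʰoʃu/ surfaces as [fuvpʰoʃu].

[fuvpʰoʃu]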